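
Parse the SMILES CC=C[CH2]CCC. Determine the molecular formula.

C7H14

Walk through each heavy atom and fill implicit hydrogens from standard valence (C 4, N 3, O 2, S 2, halogen 1):
  atom 1: C, bond orders sum to 1 (valence 4) → 3 H
  atom 2: C, bond orders sum to 3 (valence 4) → 1 H
  atom 3: C, bond orders sum to 3 (valence 4) → 1 H
  atom 4: C with explicit H count 2
  atom 5: C, bond orders sum to 2 (valence 4) → 2 H
  atom 6: C, bond orders sum to 2 (valence 4) → 2 H
  atom 7: C, bond orders sum to 1 (valence 4) → 3 H
Totals → C:7, H:14.
In Hill order: C7H14.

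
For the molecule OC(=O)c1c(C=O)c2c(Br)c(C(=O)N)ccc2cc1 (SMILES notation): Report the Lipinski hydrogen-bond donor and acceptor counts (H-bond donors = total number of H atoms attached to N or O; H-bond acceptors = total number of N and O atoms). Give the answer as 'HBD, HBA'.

3, 5

Donors: find every N or O and count the H atoms it carries.
  atom 1 (O): bond orders sum to 1 → 1 H
  atom 3 (O): bond orders sum to 2 → 0 H
  atom 7 (O): bond orders sum to 2 → 0 H
  atom 13 (O): bond orders sum to 2 → 0 H
  atom 14 (N): bond orders sum to 1 → 2 H
Lipinski HBD = 3.
Acceptors: N atoms = 1, O atoms = 4 → HBA = 5.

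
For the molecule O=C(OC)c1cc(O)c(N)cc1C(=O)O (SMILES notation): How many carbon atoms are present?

Count every carbon token in the SMILES (each C, including those in ring-closure positions and inside branches).
Carbon count: 9.

9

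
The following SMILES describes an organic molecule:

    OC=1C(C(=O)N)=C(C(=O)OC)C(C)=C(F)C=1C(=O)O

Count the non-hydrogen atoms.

19

Every atom symbol written in the SMILES (organic subset) is one heavy atom; implicit H are not written.
Heavy atoms by element → C:11, F:1, N:1, O:6.
Total: 19.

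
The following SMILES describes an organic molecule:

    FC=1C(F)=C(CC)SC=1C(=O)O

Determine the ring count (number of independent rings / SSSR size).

1

In SMILES, each pair of matching ring-closure digits denotes one ring-closing bond; the number of such bonds equals the number of independent rings.
Ring-closure bonds here: 1.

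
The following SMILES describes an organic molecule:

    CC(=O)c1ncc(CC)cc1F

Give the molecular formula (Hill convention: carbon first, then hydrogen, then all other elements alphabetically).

Walk through each heavy atom and fill implicit hydrogens from standard valence (C 4, N 3, O 2, S 2, halogen 1); for lowercase aromatic atoms, an aromatic c carries 1 H when it has two neighbours and 0 H with three, and aromatic n carries 0 H:
  atom 1: C, bond orders sum to 1 (valence 4) → 3 H
  atom 2: C, bond orders sum to 4 (valence 4) → 0 H
  atom 3: O, bond orders sum to 2 (valence 2) → 0 H
  atom 4: aromatic c, 3 neighbours → 0 H
  atom 5: aromatic n, 2 neighbours → 0 H
  atom 6: aromatic c, 2 neighbours → 1 H
  atom 7: aromatic c, 3 neighbours → 0 H
  atom 8: C, bond orders sum to 2 (valence 4) → 2 H
  atom 9: C, bond orders sum to 1 (valence 4) → 3 H
  atom 10: aromatic c, 2 neighbours → 1 H
  atom 11: aromatic c, 3 neighbours → 0 H
  atom 12: F (halogen, monovalent) → 0 H
Totals → C:9, H:10, F:1, N:1, O:1.
In Hill order: C9H10FNO.

C9H10FNO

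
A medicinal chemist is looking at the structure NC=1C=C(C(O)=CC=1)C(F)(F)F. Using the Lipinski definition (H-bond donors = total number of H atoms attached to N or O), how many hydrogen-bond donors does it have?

3

Donors: find every N or O and count the H atoms it carries.
  atom 1 (N): bond orders sum to 1 → 2 H
  atom 6 (O): bond orders sum to 1 → 1 H
Lipinski HBD = 3.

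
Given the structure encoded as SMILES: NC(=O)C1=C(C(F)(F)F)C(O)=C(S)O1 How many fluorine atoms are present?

3

Scan the SMILES for F atoms (remember two-letter symbols like Cl and Br are single atoms).
Fluorine count: 3.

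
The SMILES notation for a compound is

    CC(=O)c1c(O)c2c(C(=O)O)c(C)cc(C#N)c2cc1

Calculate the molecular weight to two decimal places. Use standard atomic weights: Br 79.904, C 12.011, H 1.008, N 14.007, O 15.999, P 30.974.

First, the molecular formula is C15H11NO4 (counting implicit H from valence).
  C: 15 × 12.011 = 180.165
  H: 11 × 1.008 = 11.088
  N: 1 × 14.007 = 14.007
  O: 4 × 15.999 = 63.996
Sum: 15×12.011 + 11×1.008 + 1×14.007 + 4×15.999 = 269.256 → 269.26 g/mol.

269.26 g/mol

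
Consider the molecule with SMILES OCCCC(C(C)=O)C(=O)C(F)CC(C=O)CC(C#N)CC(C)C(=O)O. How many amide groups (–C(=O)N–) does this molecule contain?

0

Scan the SMILES for the amide motif — none present.
Groups that are present: 1 aldehyde, 1 carboxylic acid, 1 hydroxyl, 2 ketone, 1 nitrile.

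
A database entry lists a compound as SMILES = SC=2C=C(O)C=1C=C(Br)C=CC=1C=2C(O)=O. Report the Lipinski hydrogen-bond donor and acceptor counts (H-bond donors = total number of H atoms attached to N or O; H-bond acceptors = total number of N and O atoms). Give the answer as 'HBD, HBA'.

Donors: find every N or O and count the H atoms it carries.
  atom 5 (O): bond orders sum to 1 → 1 H
  atom 15 (O): bond orders sum to 1 → 1 H
  atom 16 (O): bond orders sum to 2 → 0 H
Lipinski HBD = 2.
Acceptors: N atoms = 0, O atoms = 3 → HBA = 3.

2, 3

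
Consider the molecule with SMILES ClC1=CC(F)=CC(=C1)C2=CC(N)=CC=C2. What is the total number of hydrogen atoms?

9

Walk through each heavy atom and fill implicit hydrogens from standard valence (C 4, N 3, O 2, S 2, halogen 1):
  atom 1: Cl (halogen, monovalent) → 0 H
  atom 2: C, bond orders sum to 4 (valence 4) → 0 H
  atom 3: C, bond orders sum to 3 (valence 4) → 1 H
  atom 4: C, bond orders sum to 4 (valence 4) → 0 H
  atom 5: F (halogen, monovalent) → 0 H
  atom 6: C, bond orders sum to 3 (valence 4) → 1 H
  atom 7: C, bond orders sum to 4 (valence 4) → 0 H
  atom 8: C, bond orders sum to 3 (valence 4) → 1 H
  atom 9: C, bond orders sum to 4 (valence 4) → 0 H
  atom 10: C, bond orders sum to 3 (valence 4) → 1 H
  atom 11: C, bond orders sum to 4 (valence 4) → 0 H
  atom 12: N, bond orders sum to 1 (valence 3) → 2 H
  atom 13: C, bond orders sum to 3 (valence 4) → 1 H
  atom 14: C, bond orders sum to 3 (valence 4) → 1 H
  atom 15: C, bond orders sum to 3 (valence 4) → 1 H
Total hydrogens: 9.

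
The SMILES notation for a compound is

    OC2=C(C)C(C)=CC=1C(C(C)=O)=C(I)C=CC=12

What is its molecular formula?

Walk through each heavy atom and fill implicit hydrogens from standard valence (C 4, N 3, O 2, S 2, halogen 1):
  atom 1: O, bond orders sum to 1 (valence 2) → 1 H
  atom 2: C, bond orders sum to 4 (valence 4) → 0 H
  atom 3: C, bond orders sum to 4 (valence 4) → 0 H
  atom 4: C, bond orders sum to 1 (valence 4) → 3 H
  atom 5: C, bond orders sum to 4 (valence 4) → 0 H
  atom 6: C, bond orders sum to 1 (valence 4) → 3 H
  atom 7: C, bond orders sum to 3 (valence 4) → 1 H
  atom 8: C, bond orders sum to 4 (valence 4) → 0 H
  atom 9: C, bond orders sum to 4 (valence 4) → 0 H
  atom 10: C, bond orders sum to 4 (valence 4) → 0 H
  atom 11: C, bond orders sum to 1 (valence 4) → 3 H
  atom 12: O, bond orders sum to 2 (valence 2) → 0 H
  atom 13: C, bond orders sum to 4 (valence 4) → 0 H
  atom 14: I (halogen, monovalent) → 0 H
  atom 15: C, bond orders sum to 3 (valence 4) → 1 H
  atom 16: C, bond orders sum to 3 (valence 4) → 1 H
  atom 17: C, bond orders sum to 4 (valence 4) → 0 H
Totals → C:14, H:13, I:1, O:2.
In Hill order: C14H13IO2.

C14H13IO2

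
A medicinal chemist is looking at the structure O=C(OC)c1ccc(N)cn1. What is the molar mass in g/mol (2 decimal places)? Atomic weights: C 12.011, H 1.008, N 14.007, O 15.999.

First, the molecular formula is C7H8N2O2 (counting implicit H from valence).
  C: 7 × 12.011 = 84.077
  H: 8 × 1.008 = 8.064
  N: 2 × 14.007 = 28.014
  O: 2 × 15.999 = 31.998
Sum: 7×12.011 + 8×1.008 + 2×14.007 + 2×15.999 = 152.153 → 152.15 g/mol.

152.15 g/mol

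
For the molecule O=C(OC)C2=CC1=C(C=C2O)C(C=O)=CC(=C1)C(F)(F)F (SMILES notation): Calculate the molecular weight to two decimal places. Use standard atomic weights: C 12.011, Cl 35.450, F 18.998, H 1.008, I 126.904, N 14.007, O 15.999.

298.22 g/mol

First, the molecular formula is C14H9F3O4 (counting implicit H from valence).
  C: 14 × 12.011 = 168.154
  F: 3 × 18.998 = 56.994
  H: 9 × 1.008 = 9.072
  O: 4 × 15.999 = 63.996
Sum: 14×12.011 + 3×18.998 + 9×1.008 + 4×15.999 = 298.216 → 298.22 g/mol.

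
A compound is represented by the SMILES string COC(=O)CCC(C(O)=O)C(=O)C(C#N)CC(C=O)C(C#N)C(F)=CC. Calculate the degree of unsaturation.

9

Degree of unsaturation = (number of rings) + (number of π bonds).
Ring closures in the SMILES: 0.
π bonds: 5 double bonds (each 1 DoU), 2 triple bonds (each 2 DoU) → 9 DoU from unsaturation.
Total DoU = 0 + 9 = 9.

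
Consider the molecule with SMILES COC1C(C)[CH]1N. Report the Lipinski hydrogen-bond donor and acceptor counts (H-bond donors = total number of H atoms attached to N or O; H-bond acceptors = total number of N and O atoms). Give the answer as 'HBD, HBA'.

Donors: find every N or O and count the H atoms it carries.
  atom 2 (O): bond orders sum to 2 → 0 H
  atom 7 (N): bond orders sum to 1 → 2 H
Lipinski HBD = 2.
Acceptors: N atoms = 1, O atoms = 1 → HBA = 2.

2, 2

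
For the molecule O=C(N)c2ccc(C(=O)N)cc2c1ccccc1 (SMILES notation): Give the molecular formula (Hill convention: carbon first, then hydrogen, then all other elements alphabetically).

Walk through each heavy atom and fill implicit hydrogens from standard valence (C 4, N 3, O 2, S 2, halogen 1); for lowercase aromatic atoms, an aromatic c carries 1 H when it has two neighbours and 0 H with three, and aromatic n carries 0 H:
  atom 1: O, bond orders sum to 2 (valence 2) → 0 H
  atom 2: C, bond orders sum to 4 (valence 4) → 0 H
  atom 3: N, bond orders sum to 1 (valence 3) → 2 H
  atom 4: aromatic c, 3 neighbours → 0 H
  atom 5: aromatic c, 2 neighbours → 1 H
  atom 6: aromatic c, 2 neighbours → 1 H
  atom 7: aromatic c, 3 neighbours → 0 H
  atom 8: C, bond orders sum to 4 (valence 4) → 0 H
  atom 9: O, bond orders sum to 2 (valence 2) → 0 H
  atom 10: N, bond orders sum to 1 (valence 3) → 2 H
  atom 11: aromatic c, 2 neighbours → 1 H
  atom 12: aromatic c, 3 neighbours → 0 H
  atom 13: aromatic c, 3 neighbours → 0 H
  atom 14: aromatic c, 2 neighbours → 1 H
  atom 15: aromatic c, 2 neighbours → 1 H
  atom 16: aromatic c, 2 neighbours → 1 H
  atom 17: aromatic c, 2 neighbours → 1 H
  atom 18: aromatic c, 2 neighbours → 1 H
Totals → C:14, H:12, N:2, O:2.

C14H12N2O2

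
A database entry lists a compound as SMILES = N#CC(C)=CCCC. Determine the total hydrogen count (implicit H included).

11

Walk through each heavy atom and fill implicit hydrogens from standard valence (C 4, N 3, O 2, S 2, halogen 1):
  atom 1: N, bond orders sum to 3 (valence 3) → 0 H
  atom 2: C, bond orders sum to 4 (valence 4) → 0 H
  atom 3: C, bond orders sum to 4 (valence 4) → 0 H
  atom 4: C, bond orders sum to 1 (valence 4) → 3 H
  atom 5: C, bond orders sum to 3 (valence 4) → 1 H
  atom 6: C, bond orders sum to 2 (valence 4) → 2 H
  atom 7: C, bond orders sum to 2 (valence 4) → 2 H
  atom 8: C, bond orders sum to 1 (valence 4) → 3 H
Total hydrogens: 11.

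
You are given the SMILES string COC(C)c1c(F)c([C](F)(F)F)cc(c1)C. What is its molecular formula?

C11H12F4O

Walk through each heavy atom and fill implicit hydrogens from standard valence (C 4, N 3, O 2, S 2, halogen 1); for lowercase aromatic atoms, an aromatic c carries 1 H when it has two neighbours and 0 H with three, and aromatic n carries 0 H:
  atom 1: C, bond orders sum to 1 (valence 4) → 3 H
  atom 2: O, bond orders sum to 2 (valence 2) → 0 H
  atom 3: C, bond orders sum to 3 (valence 4) → 1 H
  atom 4: C, bond orders sum to 1 (valence 4) → 3 H
  atom 5: aromatic c, 3 neighbours → 0 H
  atom 6: aromatic c, 3 neighbours → 0 H
  atom 7: F (halogen, monovalent) → 0 H
  atom 8: aromatic c, 3 neighbours → 0 H
  atom 9: C with explicit H count 0
  atom 10: F (halogen, monovalent) → 0 H
  atom 11: F (halogen, monovalent) → 0 H
  atom 12: F (halogen, monovalent) → 0 H
  atom 13: aromatic c, 2 neighbours → 1 H
  atom 14: aromatic c, 3 neighbours → 0 H
  atom 15: aromatic c, 2 neighbours → 1 H
  atom 16: C, bond orders sum to 1 (valence 4) → 3 H
Totals → C:11, H:12, F:4, O:1.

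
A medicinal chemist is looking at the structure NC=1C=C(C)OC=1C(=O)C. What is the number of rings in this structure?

In SMILES, each pair of matching ring-closure digits denotes one ring-closing bond; the number of such bonds equals the number of independent rings.
Ring-closure bonds here: 1.

1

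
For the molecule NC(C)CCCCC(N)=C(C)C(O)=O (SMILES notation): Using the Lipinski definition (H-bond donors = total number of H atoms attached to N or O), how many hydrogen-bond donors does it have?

5

Donors: find every N or O and count the H atoms it carries.
  atom 1 (N): bond orders sum to 1 → 2 H
  atom 9 (N): bond orders sum to 1 → 2 H
  atom 13 (O): bond orders sum to 1 → 1 H
  atom 14 (O): bond orders sum to 2 → 0 H
Lipinski HBD = 5.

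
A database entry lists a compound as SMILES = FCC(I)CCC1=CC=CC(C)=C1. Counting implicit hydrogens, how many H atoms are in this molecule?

14

Walk through each heavy atom and fill implicit hydrogens from standard valence (C 4, N 3, O 2, S 2, halogen 1):
  atom 1: F (halogen, monovalent) → 0 H
  atom 2: C, bond orders sum to 2 (valence 4) → 2 H
  atom 3: C, bond orders sum to 3 (valence 4) → 1 H
  atom 4: I (halogen, monovalent) → 0 H
  atom 5: C, bond orders sum to 2 (valence 4) → 2 H
  atom 6: C, bond orders sum to 2 (valence 4) → 2 H
  atom 7: C, bond orders sum to 4 (valence 4) → 0 H
  atom 8: C, bond orders sum to 3 (valence 4) → 1 H
  atom 9: C, bond orders sum to 3 (valence 4) → 1 H
  atom 10: C, bond orders sum to 3 (valence 4) → 1 H
  atom 11: C, bond orders sum to 4 (valence 4) → 0 H
  atom 12: C, bond orders sum to 1 (valence 4) → 3 H
  atom 13: C, bond orders sum to 3 (valence 4) → 1 H
Total hydrogens: 14.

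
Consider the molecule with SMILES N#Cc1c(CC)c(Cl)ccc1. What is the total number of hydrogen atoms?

Walk through each heavy atom and fill implicit hydrogens from standard valence (C 4, N 3, O 2, S 2, halogen 1); for lowercase aromatic atoms, an aromatic c carries 1 H when it has two neighbours and 0 H with three, and aromatic n carries 0 H:
  atom 1: N, bond orders sum to 3 (valence 3) → 0 H
  atom 2: C, bond orders sum to 4 (valence 4) → 0 H
  atom 3: aromatic c, 3 neighbours → 0 H
  atom 4: aromatic c, 3 neighbours → 0 H
  atom 5: C, bond orders sum to 2 (valence 4) → 2 H
  atom 6: C, bond orders sum to 1 (valence 4) → 3 H
  atom 7: aromatic c, 3 neighbours → 0 H
  atom 8: Cl (halogen, monovalent) → 0 H
  atom 9: aromatic c, 2 neighbours → 1 H
  atom 10: aromatic c, 2 neighbours → 1 H
  atom 11: aromatic c, 2 neighbours → 1 H
Total hydrogens: 8.

8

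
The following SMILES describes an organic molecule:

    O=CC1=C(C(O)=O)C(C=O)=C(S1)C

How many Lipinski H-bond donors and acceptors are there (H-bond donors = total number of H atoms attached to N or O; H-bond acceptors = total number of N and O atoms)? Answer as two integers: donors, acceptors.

Donors: find every N or O and count the H atoms it carries.
  atom 1 (O): bond orders sum to 2 → 0 H
  atom 6 (O): bond orders sum to 1 → 1 H
  atom 7 (O): bond orders sum to 2 → 0 H
  atom 10 (O): bond orders sum to 2 → 0 H
Lipinski HBD = 1.
Acceptors: N atoms = 0, O atoms = 4 → HBA = 4.

1, 4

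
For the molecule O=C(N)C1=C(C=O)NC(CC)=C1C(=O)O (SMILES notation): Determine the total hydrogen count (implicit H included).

Walk through each heavy atom and fill implicit hydrogens from standard valence (C 4, N 3, O 2, S 2, halogen 1):
  atom 1: O, bond orders sum to 2 (valence 2) → 0 H
  atom 2: C, bond orders sum to 4 (valence 4) → 0 H
  atom 3: N, bond orders sum to 1 (valence 3) → 2 H
  atom 4: C, bond orders sum to 4 (valence 4) → 0 H
  atom 5: C, bond orders sum to 4 (valence 4) → 0 H
  atom 6: C, bond orders sum to 3 (valence 4) → 1 H
  atom 7: O, bond orders sum to 2 (valence 2) → 0 H
  atom 8: N, bond orders sum to 2 (valence 3) → 1 H
  atom 9: C, bond orders sum to 4 (valence 4) → 0 H
  atom 10: C, bond orders sum to 2 (valence 4) → 2 H
  atom 11: C, bond orders sum to 1 (valence 4) → 3 H
  atom 12: C, bond orders sum to 4 (valence 4) → 0 H
  atom 13: C, bond orders sum to 4 (valence 4) → 0 H
  atom 14: O, bond orders sum to 2 (valence 2) → 0 H
  atom 15: O, bond orders sum to 1 (valence 2) → 1 H
Total hydrogens: 10.

10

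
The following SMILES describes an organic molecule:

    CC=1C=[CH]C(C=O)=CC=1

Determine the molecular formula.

Walk through each heavy atom and fill implicit hydrogens from standard valence (C 4, N 3, O 2, S 2, halogen 1):
  atom 1: C, bond orders sum to 1 (valence 4) → 3 H
  atom 2: C, bond orders sum to 4 (valence 4) → 0 H
  atom 3: C, bond orders sum to 3 (valence 4) → 1 H
  atom 4: C with explicit H count 1
  atom 5: C, bond orders sum to 4 (valence 4) → 0 H
  atom 6: C, bond orders sum to 3 (valence 4) → 1 H
  atom 7: O, bond orders sum to 2 (valence 2) → 0 H
  atom 8: C, bond orders sum to 3 (valence 4) → 1 H
  atom 9: C, bond orders sum to 3 (valence 4) → 1 H
Totals → C:8, H:8, O:1.
In Hill order: C8H8O.

C8H8O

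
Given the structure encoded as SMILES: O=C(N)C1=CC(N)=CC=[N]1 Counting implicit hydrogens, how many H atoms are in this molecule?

Walk through each heavy atom and fill implicit hydrogens from standard valence (C 4, N 3, O 2, S 2, halogen 1):
  atom 1: O, bond orders sum to 2 (valence 2) → 0 H
  atom 2: C, bond orders sum to 4 (valence 4) → 0 H
  atom 3: N, bond orders sum to 1 (valence 3) → 2 H
  atom 4: C, bond orders sum to 4 (valence 4) → 0 H
  atom 5: C, bond orders sum to 3 (valence 4) → 1 H
  atom 6: C, bond orders sum to 4 (valence 4) → 0 H
  atom 7: N, bond orders sum to 1 (valence 3) → 2 H
  atom 8: C, bond orders sum to 3 (valence 4) → 1 H
  atom 9: C, bond orders sum to 3 (valence 4) → 1 H
  atom 10: N with explicit H count 0
Total hydrogens: 7.

7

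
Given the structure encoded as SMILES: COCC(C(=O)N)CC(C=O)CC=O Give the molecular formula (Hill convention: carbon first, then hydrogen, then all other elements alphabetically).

Walk through each heavy atom and fill implicit hydrogens from standard valence (C 4, N 3, O 2, S 2, halogen 1):
  atom 1: C, bond orders sum to 1 (valence 4) → 3 H
  atom 2: O, bond orders sum to 2 (valence 2) → 0 H
  atom 3: C, bond orders sum to 2 (valence 4) → 2 H
  atom 4: C, bond orders sum to 3 (valence 4) → 1 H
  atom 5: C, bond orders sum to 4 (valence 4) → 0 H
  atom 6: O, bond orders sum to 2 (valence 2) → 0 H
  atom 7: N, bond orders sum to 1 (valence 3) → 2 H
  atom 8: C, bond orders sum to 2 (valence 4) → 2 H
  atom 9: C, bond orders sum to 3 (valence 4) → 1 H
  atom 10: C, bond orders sum to 3 (valence 4) → 1 H
  atom 11: O, bond orders sum to 2 (valence 2) → 0 H
  atom 12: C, bond orders sum to 2 (valence 4) → 2 H
  atom 13: C, bond orders sum to 3 (valence 4) → 1 H
  atom 14: O, bond orders sum to 2 (valence 2) → 0 H
Totals → C:9, H:15, N:1, O:4.

C9H15NO4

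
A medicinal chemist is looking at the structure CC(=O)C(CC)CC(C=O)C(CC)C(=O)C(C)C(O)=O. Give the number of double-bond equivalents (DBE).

4

Molecular formula: C15H24O5.
DoU = (2C + 2 + N − H − X) / 2, where X is the halogen count and O/S are ignored.
    = (2·15 + 2 + 0 − 24 − 0) / 2 = 8 / 2 = 4.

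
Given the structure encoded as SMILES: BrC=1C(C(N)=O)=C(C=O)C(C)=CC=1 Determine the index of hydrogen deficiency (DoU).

Degree of unsaturation = (number of rings) + (number of π bonds).
Ring closures in the SMILES: 1.
π bonds: 5 double bonds (each 1 DoU) → 5 DoU from unsaturation.
Total DoU = 1 + 5 = 6.

6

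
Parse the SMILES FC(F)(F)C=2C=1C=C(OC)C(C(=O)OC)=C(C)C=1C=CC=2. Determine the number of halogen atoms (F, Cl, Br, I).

Halogen atoms appear at heavy-atom positions 1, 3, 4 (3×F).
Other groups present: 1 ester, 1 ether.
Halogen count: 3.

3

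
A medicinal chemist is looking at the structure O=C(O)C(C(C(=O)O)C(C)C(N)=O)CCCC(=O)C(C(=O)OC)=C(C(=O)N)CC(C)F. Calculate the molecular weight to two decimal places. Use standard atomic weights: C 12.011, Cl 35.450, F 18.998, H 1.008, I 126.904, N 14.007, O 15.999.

First, the molecular formula is C19H27FN2O9 (counting implicit H from valence).
  C: 19 × 12.011 = 228.209
  F: 1 × 18.998 = 18.998
  H: 27 × 1.008 = 27.216
  N: 2 × 14.007 = 28.014
  O: 9 × 15.999 = 143.991
Sum: 19×12.011 + 1×18.998 + 27×1.008 + 2×14.007 + 9×15.999 = 446.428 → 446.43 g/mol.

446.43 g/mol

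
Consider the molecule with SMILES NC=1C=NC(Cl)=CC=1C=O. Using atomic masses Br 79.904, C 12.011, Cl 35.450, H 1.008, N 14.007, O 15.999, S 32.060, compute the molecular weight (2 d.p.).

156.57 g/mol

First, the molecular formula is C6H5ClN2O (counting implicit H from valence).
  C: 6 × 12.011 = 72.066
  Cl: 1 × 35.450 = 35.450
  H: 5 × 1.008 = 5.040
  N: 2 × 14.007 = 28.014
  O: 1 × 15.999 = 15.999
Sum: 6×12.011 + 1×35.450 + 5×1.008 + 2×14.007 + 1×15.999 = 156.569 → 156.57 g/mol.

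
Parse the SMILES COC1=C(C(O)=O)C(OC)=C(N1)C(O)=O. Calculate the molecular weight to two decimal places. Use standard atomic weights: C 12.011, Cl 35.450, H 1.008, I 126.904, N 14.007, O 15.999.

First, the molecular formula is C8H9NO6 (counting implicit H from valence).
  C: 8 × 12.011 = 96.088
  H: 9 × 1.008 = 9.072
  N: 1 × 14.007 = 14.007
  O: 6 × 15.999 = 95.994
Sum: 8×12.011 + 9×1.008 + 1×14.007 + 6×15.999 = 215.161 → 215.16 g/mol.

215.16 g/mol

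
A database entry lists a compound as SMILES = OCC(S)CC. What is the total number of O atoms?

Scan the SMILES for O atoms (remember two-letter symbols like Cl and Br are single atoms).
Oxygen count: 1.

1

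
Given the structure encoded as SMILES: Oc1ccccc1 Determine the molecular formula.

Walk through each heavy atom and fill implicit hydrogens from standard valence (C 4, N 3, O 2, S 2, halogen 1); for lowercase aromatic atoms, an aromatic c carries 1 H when it has two neighbours and 0 H with three, and aromatic n carries 0 H:
  atom 1: O, bond orders sum to 1 (valence 2) → 1 H
  atom 2: aromatic c, 3 neighbours → 0 H
  atom 3: aromatic c, 2 neighbours → 1 H
  atom 4: aromatic c, 2 neighbours → 1 H
  atom 5: aromatic c, 2 neighbours → 1 H
  atom 6: aromatic c, 2 neighbours → 1 H
  atom 7: aromatic c, 2 neighbours → 1 H
Totals → C:6, H:6, O:1.

C6H6O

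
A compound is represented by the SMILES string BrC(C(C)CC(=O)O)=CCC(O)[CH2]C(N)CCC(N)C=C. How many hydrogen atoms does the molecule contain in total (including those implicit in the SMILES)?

27

Walk through each heavy atom and fill implicit hydrogens from standard valence (C 4, N 3, O 2, S 2, halogen 1):
  atom 1: Br (halogen, monovalent) → 0 H
  atom 2: C, bond orders sum to 4 (valence 4) → 0 H
  atom 3: C, bond orders sum to 3 (valence 4) → 1 H
  atom 4: C, bond orders sum to 1 (valence 4) → 3 H
  atom 5: C, bond orders sum to 2 (valence 4) → 2 H
  atom 6: C, bond orders sum to 4 (valence 4) → 0 H
  atom 7: O, bond orders sum to 2 (valence 2) → 0 H
  atom 8: O, bond orders sum to 1 (valence 2) → 1 H
  atom 9: C, bond orders sum to 3 (valence 4) → 1 H
  atom 10: C, bond orders sum to 2 (valence 4) → 2 H
  atom 11: C, bond orders sum to 3 (valence 4) → 1 H
  atom 12: O, bond orders sum to 1 (valence 2) → 1 H
  atom 13: C with explicit H count 2
  atom 14: C, bond orders sum to 3 (valence 4) → 1 H
  atom 15: N, bond orders sum to 1 (valence 3) → 2 H
  atom 16: C, bond orders sum to 2 (valence 4) → 2 H
  atom 17: C, bond orders sum to 2 (valence 4) → 2 H
  atom 18: C, bond orders sum to 3 (valence 4) → 1 H
  atom 19: N, bond orders sum to 1 (valence 3) → 2 H
  atom 20: C, bond orders sum to 3 (valence 4) → 1 H
  atom 21: C, bond orders sum to 2 (valence 4) → 2 H
Total hydrogens: 27.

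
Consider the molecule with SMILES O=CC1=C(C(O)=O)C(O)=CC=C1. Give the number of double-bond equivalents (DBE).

6

Degree of unsaturation = (number of rings) + (number of π bonds).
Ring closures in the SMILES: 1.
π bonds: 5 double bonds (each 1 DoU) → 5 DoU from unsaturation.
Total DoU = 1 + 5 = 6.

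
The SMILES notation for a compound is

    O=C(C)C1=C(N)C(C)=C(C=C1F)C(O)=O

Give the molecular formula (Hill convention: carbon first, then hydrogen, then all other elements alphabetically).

Walk through each heavy atom and fill implicit hydrogens from standard valence (C 4, N 3, O 2, S 2, halogen 1):
  atom 1: O, bond orders sum to 2 (valence 2) → 0 H
  atom 2: C, bond orders sum to 4 (valence 4) → 0 H
  atom 3: C, bond orders sum to 1 (valence 4) → 3 H
  atom 4: C, bond orders sum to 4 (valence 4) → 0 H
  atom 5: C, bond orders sum to 4 (valence 4) → 0 H
  atom 6: N, bond orders sum to 1 (valence 3) → 2 H
  atom 7: C, bond orders sum to 4 (valence 4) → 0 H
  atom 8: C, bond orders sum to 1 (valence 4) → 3 H
  atom 9: C, bond orders sum to 4 (valence 4) → 0 H
  atom 10: C, bond orders sum to 3 (valence 4) → 1 H
  atom 11: C, bond orders sum to 4 (valence 4) → 0 H
  atom 12: F (halogen, monovalent) → 0 H
  atom 13: C, bond orders sum to 4 (valence 4) → 0 H
  atom 14: O, bond orders sum to 1 (valence 2) → 1 H
  atom 15: O, bond orders sum to 2 (valence 2) → 0 H
Totals → C:10, H:10, F:1, N:1, O:3.
In Hill order: C10H10FNO3.

C10H10FNO3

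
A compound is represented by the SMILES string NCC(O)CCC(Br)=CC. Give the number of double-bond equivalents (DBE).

1

Molecular formula: C7H14BrNO.
DoU = (2C + 2 + N − H − X) / 2, where X is the halogen count and O/S are ignored.
    = (2·7 + 2 + 1 − 14 − 1) / 2 = 2 / 2 = 1.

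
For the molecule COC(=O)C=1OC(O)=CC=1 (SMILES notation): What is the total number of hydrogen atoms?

6

Walk through each heavy atom and fill implicit hydrogens from standard valence (C 4, N 3, O 2, S 2, halogen 1):
  atom 1: C, bond orders sum to 1 (valence 4) → 3 H
  atom 2: O, bond orders sum to 2 (valence 2) → 0 H
  atom 3: C, bond orders sum to 4 (valence 4) → 0 H
  atom 4: O, bond orders sum to 2 (valence 2) → 0 H
  atom 5: C, bond orders sum to 4 (valence 4) → 0 H
  atom 6: O, bond orders sum to 2 (valence 2) → 0 H
  atom 7: C, bond orders sum to 4 (valence 4) → 0 H
  atom 8: O, bond orders sum to 1 (valence 2) → 1 H
  atom 9: C, bond orders sum to 3 (valence 4) → 1 H
  atom 10: C, bond orders sum to 3 (valence 4) → 1 H
Total hydrogens: 6.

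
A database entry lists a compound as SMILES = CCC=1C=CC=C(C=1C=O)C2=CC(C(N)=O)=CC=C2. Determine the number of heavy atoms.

19

Every atom symbol written in the SMILES (organic subset) is one heavy atom; implicit H are not written.
Heavy atoms by element → C:16, N:1, O:2.
Total: 19.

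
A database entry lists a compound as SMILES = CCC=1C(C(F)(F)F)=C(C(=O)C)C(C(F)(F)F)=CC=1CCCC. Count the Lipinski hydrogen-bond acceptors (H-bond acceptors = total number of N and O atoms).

1

N atoms: 0; O atoms: 1.
Lipinski HBA = 0 + 1 = 1.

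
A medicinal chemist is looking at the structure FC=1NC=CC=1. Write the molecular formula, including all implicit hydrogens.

Walk through each heavy atom and fill implicit hydrogens from standard valence (C 4, N 3, O 2, S 2, halogen 1):
  atom 1: F (halogen, monovalent) → 0 H
  atom 2: C, bond orders sum to 4 (valence 4) → 0 H
  atom 3: N, bond orders sum to 2 (valence 3) → 1 H
  atom 4: C, bond orders sum to 3 (valence 4) → 1 H
  atom 5: C, bond orders sum to 3 (valence 4) → 1 H
  atom 6: C, bond orders sum to 3 (valence 4) → 1 H
Totals → C:4, H:4, F:1, N:1.

C4H4FN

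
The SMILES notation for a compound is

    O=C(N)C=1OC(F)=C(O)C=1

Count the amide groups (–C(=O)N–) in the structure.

1

The amide motif appears at heavy-atom position 2 in the SMILES.
Other groups present: 1 hydroxyl.
Amide count: 1.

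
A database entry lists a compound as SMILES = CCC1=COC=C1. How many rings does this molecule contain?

In SMILES, each pair of matching ring-closure digits denotes one ring-closing bond; the number of such bonds equals the number of independent rings.
Ring-closure bonds here: 1.

1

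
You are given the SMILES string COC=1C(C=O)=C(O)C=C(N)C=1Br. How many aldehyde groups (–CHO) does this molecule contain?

The aldehyde motif appears at heavy-atom position 5 in the SMILES.
Other groups present: 1 ether, 1 hydroxyl, 1 primary amine.
Aldehyde count: 1.

1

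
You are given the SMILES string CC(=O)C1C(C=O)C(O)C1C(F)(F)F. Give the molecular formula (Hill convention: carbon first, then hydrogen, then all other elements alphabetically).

C8H9F3O3

Walk through each heavy atom and fill implicit hydrogens from standard valence (C 4, N 3, O 2, S 2, halogen 1):
  atom 1: C, bond orders sum to 1 (valence 4) → 3 H
  atom 2: C, bond orders sum to 4 (valence 4) → 0 H
  atom 3: O, bond orders sum to 2 (valence 2) → 0 H
  atom 4: C, bond orders sum to 3 (valence 4) → 1 H
  atom 5: C, bond orders sum to 3 (valence 4) → 1 H
  atom 6: C, bond orders sum to 3 (valence 4) → 1 H
  atom 7: O, bond orders sum to 2 (valence 2) → 0 H
  atom 8: C, bond orders sum to 3 (valence 4) → 1 H
  atom 9: O, bond orders sum to 1 (valence 2) → 1 H
  atom 10: C, bond orders sum to 3 (valence 4) → 1 H
  atom 11: C, bond orders sum to 4 (valence 4) → 0 H
  atom 12: F (halogen, monovalent) → 0 H
  atom 13: F (halogen, monovalent) → 0 H
  atom 14: F (halogen, monovalent) → 0 H
Totals → C:8, H:9, F:3, O:3.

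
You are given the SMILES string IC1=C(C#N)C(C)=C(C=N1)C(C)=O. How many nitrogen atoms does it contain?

2

Scan the SMILES for N atoms (remember two-letter symbols like Cl and Br are single atoms).
Nitrogen count: 2.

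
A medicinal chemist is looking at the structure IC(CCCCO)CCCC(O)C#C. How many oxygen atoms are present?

2

Scan the SMILES for O atoms (remember two-letter symbols like Cl and Br are single atoms).
Oxygen count: 2.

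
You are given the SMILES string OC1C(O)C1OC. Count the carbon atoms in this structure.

4

Count every carbon token in the SMILES (each C, including those in ring-closure positions and inside branches).
Carbon count: 4.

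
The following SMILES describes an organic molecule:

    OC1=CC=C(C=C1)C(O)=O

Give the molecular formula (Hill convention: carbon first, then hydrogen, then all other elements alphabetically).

Walk through each heavy atom and fill implicit hydrogens from standard valence (C 4, N 3, O 2, S 2, halogen 1):
  atom 1: O, bond orders sum to 1 (valence 2) → 1 H
  atom 2: C, bond orders sum to 4 (valence 4) → 0 H
  atom 3: C, bond orders sum to 3 (valence 4) → 1 H
  atom 4: C, bond orders sum to 3 (valence 4) → 1 H
  atom 5: C, bond orders sum to 4 (valence 4) → 0 H
  atom 6: C, bond orders sum to 3 (valence 4) → 1 H
  atom 7: C, bond orders sum to 3 (valence 4) → 1 H
  atom 8: C, bond orders sum to 4 (valence 4) → 0 H
  atom 9: O, bond orders sum to 1 (valence 2) → 1 H
  atom 10: O, bond orders sum to 2 (valence 2) → 0 H
Totals → C:7, H:6, O:3.

C7H6O3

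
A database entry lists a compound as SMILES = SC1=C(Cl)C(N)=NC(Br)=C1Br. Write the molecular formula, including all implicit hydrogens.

Walk through each heavy atom and fill implicit hydrogens from standard valence (C 4, N 3, O 2, S 2, halogen 1):
  atom 1: S, bond orders sum to 1 (valence 2) → 1 H
  atom 2: C, bond orders sum to 4 (valence 4) → 0 H
  atom 3: C, bond orders sum to 4 (valence 4) → 0 H
  atom 4: Cl (halogen, monovalent) → 0 H
  atom 5: C, bond orders sum to 4 (valence 4) → 0 H
  atom 6: N, bond orders sum to 1 (valence 3) → 2 H
  atom 7: N, bond orders sum to 3 (valence 3) → 0 H
  atom 8: C, bond orders sum to 4 (valence 4) → 0 H
  atom 9: Br (halogen, monovalent) → 0 H
  atom 10: C, bond orders sum to 4 (valence 4) → 0 H
  atom 11: Br (halogen, monovalent) → 0 H
Totals → C:5, H:3, Br:2, Cl:1, N:2, S:1.
In Hill order: C5H3Br2ClN2S.

C5H3Br2ClN2S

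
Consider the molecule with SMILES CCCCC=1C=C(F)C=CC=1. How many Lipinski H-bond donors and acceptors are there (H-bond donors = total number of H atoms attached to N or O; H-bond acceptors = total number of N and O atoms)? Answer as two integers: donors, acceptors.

0, 0

Donors: find every N or O and count the H atoms it carries.
  (no N or O atoms present)
Lipinski HBD = 0.
Acceptors: N atoms = 0, O atoms = 0 → HBA = 0.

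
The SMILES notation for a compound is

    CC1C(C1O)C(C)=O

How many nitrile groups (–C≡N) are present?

Scan the SMILES for the nitrile motif — none present.
Groups that are present: 1 hydroxyl, 1 ketone.

0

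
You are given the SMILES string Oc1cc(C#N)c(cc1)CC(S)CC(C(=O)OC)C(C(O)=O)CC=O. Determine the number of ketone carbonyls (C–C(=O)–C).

0

Scan the SMILES for the ketone motif — none present.
Groups that are present: 1 aldehyde, 1 carboxylic acid, 1 ester, 1 hydroxyl, 1 nitrile, 1 thiol.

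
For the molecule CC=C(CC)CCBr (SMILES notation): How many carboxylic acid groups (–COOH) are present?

0

Scan the SMILES for the carboxylic acid motif — none present.
Groups that are present: 1 alkene.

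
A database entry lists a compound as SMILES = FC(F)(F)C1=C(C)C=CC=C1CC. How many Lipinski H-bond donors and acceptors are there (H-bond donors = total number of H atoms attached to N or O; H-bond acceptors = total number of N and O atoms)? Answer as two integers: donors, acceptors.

Donors: find every N or O and count the H atoms it carries.
  (no N or O atoms present)
Lipinski HBD = 0.
Acceptors: N atoms = 0, O atoms = 0 → HBA = 0.

0, 0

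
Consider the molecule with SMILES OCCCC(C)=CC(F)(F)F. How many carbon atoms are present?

Count every carbon token in the SMILES (each C, including those in ring-closure positions and inside branches).
Carbon count: 7.

7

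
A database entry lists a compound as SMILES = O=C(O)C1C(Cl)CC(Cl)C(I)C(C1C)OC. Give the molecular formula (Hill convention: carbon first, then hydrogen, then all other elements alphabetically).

C10H15Cl2IO3

Walk through each heavy atom and fill implicit hydrogens from standard valence (C 4, N 3, O 2, S 2, halogen 1):
  atom 1: O, bond orders sum to 2 (valence 2) → 0 H
  atom 2: C, bond orders sum to 4 (valence 4) → 0 H
  atom 3: O, bond orders sum to 1 (valence 2) → 1 H
  atom 4: C, bond orders sum to 3 (valence 4) → 1 H
  atom 5: C, bond orders sum to 3 (valence 4) → 1 H
  atom 6: Cl (halogen, monovalent) → 0 H
  atom 7: C, bond orders sum to 2 (valence 4) → 2 H
  atom 8: C, bond orders sum to 3 (valence 4) → 1 H
  atom 9: Cl (halogen, monovalent) → 0 H
  atom 10: C, bond orders sum to 3 (valence 4) → 1 H
  atom 11: I (halogen, monovalent) → 0 H
  atom 12: C, bond orders sum to 3 (valence 4) → 1 H
  atom 13: C, bond orders sum to 3 (valence 4) → 1 H
  atom 14: C, bond orders sum to 1 (valence 4) → 3 H
  atom 15: O, bond orders sum to 2 (valence 2) → 0 H
  atom 16: C, bond orders sum to 1 (valence 4) → 3 H
Totals → C:10, H:15, Cl:2, I:1, O:3.
In Hill order: C10H15Cl2IO3.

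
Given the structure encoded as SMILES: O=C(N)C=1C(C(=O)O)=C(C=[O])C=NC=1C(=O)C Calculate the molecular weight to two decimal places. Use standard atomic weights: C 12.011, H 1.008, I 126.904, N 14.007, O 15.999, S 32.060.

236.18 g/mol

First, the molecular formula is C10H8N2O5 (counting implicit H from valence).
  C: 10 × 12.011 = 120.110
  H: 8 × 1.008 = 8.064
  N: 2 × 14.007 = 28.014
  O: 5 × 15.999 = 79.995
Sum: 10×12.011 + 8×1.008 + 2×14.007 + 5×15.999 = 236.183 → 236.18 g/mol.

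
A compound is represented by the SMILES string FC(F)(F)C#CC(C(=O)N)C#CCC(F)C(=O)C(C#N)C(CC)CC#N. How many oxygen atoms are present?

2

Scan the SMILES for O atoms (remember two-letter symbols like Cl and Br are single atoms).
Oxygen count: 2.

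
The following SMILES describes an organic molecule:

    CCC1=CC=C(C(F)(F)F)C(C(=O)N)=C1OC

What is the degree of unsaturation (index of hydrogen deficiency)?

Molecular formula: C11H12F3NO2.
DoU = (2C + 2 + N − H − X) / 2, where X is the halogen count and O/S are ignored.
    = (2·11 + 2 + 1 − 12 − 3) / 2 = 10 / 2 = 5.

5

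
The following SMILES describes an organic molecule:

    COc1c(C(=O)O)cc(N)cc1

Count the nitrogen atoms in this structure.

1

Scan the SMILES for N atoms (remember two-letter symbols like Cl and Br are single atoms).
Nitrogen count: 1.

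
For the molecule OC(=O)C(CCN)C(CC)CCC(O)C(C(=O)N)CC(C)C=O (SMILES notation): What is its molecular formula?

C16H30N2O5

Walk through each heavy atom and fill implicit hydrogens from standard valence (C 4, N 3, O 2, S 2, halogen 1):
  atom 1: O, bond orders sum to 1 (valence 2) → 1 H
  atom 2: C, bond orders sum to 4 (valence 4) → 0 H
  atom 3: O, bond orders sum to 2 (valence 2) → 0 H
  atom 4: C, bond orders sum to 3 (valence 4) → 1 H
  atom 5: C, bond orders sum to 2 (valence 4) → 2 H
  atom 6: C, bond orders sum to 2 (valence 4) → 2 H
  atom 7: N, bond orders sum to 1 (valence 3) → 2 H
  atom 8: C, bond orders sum to 3 (valence 4) → 1 H
  atom 9: C, bond orders sum to 2 (valence 4) → 2 H
  atom 10: C, bond orders sum to 1 (valence 4) → 3 H
  atom 11: C, bond orders sum to 2 (valence 4) → 2 H
  atom 12: C, bond orders sum to 2 (valence 4) → 2 H
  atom 13: C, bond orders sum to 3 (valence 4) → 1 H
  atom 14: O, bond orders sum to 1 (valence 2) → 1 H
  atom 15: C, bond orders sum to 3 (valence 4) → 1 H
  atom 16: C, bond orders sum to 4 (valence 4) → 0 H
  atom 17: O, bond orders sum to 2 (valence 2) → 0 H
  atom 18: N, bond orders sum to 1 (valence 3) → 2 H
  atom 19: C, bond orders sum to 2 (valence 4) → 2 H
  atom 20: C, bond orders sum to 3 (valence 4) → 1 H
  atom 21: C, bond orders sum to 1 (valence 4) → 3 H
  atom 22: C, bond orders sum to 3 (valence 4) → 1 H
  atom 23: O, bond orders sum to 2 (valence 2) → 0 H
Totals → C:16, H:30, N:2, O:5.
In Hill order: C16H30N2O5.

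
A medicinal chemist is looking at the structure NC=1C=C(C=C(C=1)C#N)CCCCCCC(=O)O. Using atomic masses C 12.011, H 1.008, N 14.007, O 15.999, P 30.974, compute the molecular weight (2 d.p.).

246.31 g/mol

First, the molecular formula is C14H18N2O2 (counting implicit H from valence).
  C: 14 × 12.011 = 168.154
  H: 18 × 1.008 = 18.144
  N: 2 × 14.007 = 28.014
  O: 2 × 15.999 = 31.998
Sum: 14×12.011 + 18×1.008 + 2×14.007 + 2×15.999 = 246.310 → 246.31 g/mol.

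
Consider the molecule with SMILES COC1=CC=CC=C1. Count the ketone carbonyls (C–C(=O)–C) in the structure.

0

Scan the SMILES for the ketone motif — none present.
Groups that are present: 1 ether.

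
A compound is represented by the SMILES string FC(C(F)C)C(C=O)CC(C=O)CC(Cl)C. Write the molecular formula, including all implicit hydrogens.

Walk through each heavy atom and fill implicit hydrogens from standard valence (C 4, N 3, O 2, S 2, halogen 1):
  atom 1: F (halogen, monovalent) → 0 H
  atom 2: C, bond orders sum to 3 (valence 4) → 1 H
  atom 3: C, bond orders sum to 3 (valence 4) → 1 H
  atom 4: F (halogen, monovalent) → 0 H
  atom 5: C, bond orders sum to 1 (valence 4) → 3 H
  atom 6: C, bond orders sum to 3 (valence 4) → 1 H
  atom 7: C, bond orders sum to 3 (valence 4) → 1 H
  atom 8: O, bond orders sum to 2 (valence 2) → 0 H
  atom 9: C, bond orders sum to 2 (valence 4) → 2 H
  atom 10: C, bond orders sum to 3 (valence 4) → 1 H
  atom 11: C, bond orders sum to 3 (valence 4) → 1 H
  atom 12: O, bond orders sum to 2 (valence 2) → 0 H
  atom 13: C, bond orders sum to 2 (valence 4) → 2 H
  atom 14: C, bond orders sum to 3 (valence 4) → 1 H
  atom 15: Cl (halogen, monovalent) → 0 H
  atom 16: C, bond orders sum to 1 (valence 4) → 3 H
Totals → C:11, H:17, Cl:1, F:2, O:2.

C11H17ClF2O2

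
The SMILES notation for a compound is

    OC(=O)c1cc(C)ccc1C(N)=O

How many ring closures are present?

In SMILES, each pair of matching ring-closure digits denotes one ring-closing bond; the number of such bonds equals the number of independent rings.
Ring-closure bonds here: 1.

1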